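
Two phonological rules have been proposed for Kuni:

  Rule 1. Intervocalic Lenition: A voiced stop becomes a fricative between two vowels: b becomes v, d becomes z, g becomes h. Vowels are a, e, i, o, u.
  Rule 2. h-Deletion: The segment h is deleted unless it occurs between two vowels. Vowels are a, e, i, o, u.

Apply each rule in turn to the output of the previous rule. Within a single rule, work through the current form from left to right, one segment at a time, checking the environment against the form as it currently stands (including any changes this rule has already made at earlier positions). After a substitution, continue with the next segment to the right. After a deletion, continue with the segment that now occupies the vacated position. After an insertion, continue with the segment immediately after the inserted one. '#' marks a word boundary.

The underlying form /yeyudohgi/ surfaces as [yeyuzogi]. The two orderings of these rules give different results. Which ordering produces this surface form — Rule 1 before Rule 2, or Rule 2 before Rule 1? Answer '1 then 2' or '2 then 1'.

1 then 2

Order 1 then 2:
  1 Intervocalic Lenition: [yeyudohgi] → [yeyuzohgi]
  2 h-Deletion: [yeyuzohgi] → [yeyuzogi]
  result: [yeyuzogi]
Order 2 then 1:
  2 h-Deletion: [yeyudohgi] → [yeyudogi]
  1 Intervocalic Lenition: [yeyudogi] → [yeyuzohi]
  result: [yeyuzohi]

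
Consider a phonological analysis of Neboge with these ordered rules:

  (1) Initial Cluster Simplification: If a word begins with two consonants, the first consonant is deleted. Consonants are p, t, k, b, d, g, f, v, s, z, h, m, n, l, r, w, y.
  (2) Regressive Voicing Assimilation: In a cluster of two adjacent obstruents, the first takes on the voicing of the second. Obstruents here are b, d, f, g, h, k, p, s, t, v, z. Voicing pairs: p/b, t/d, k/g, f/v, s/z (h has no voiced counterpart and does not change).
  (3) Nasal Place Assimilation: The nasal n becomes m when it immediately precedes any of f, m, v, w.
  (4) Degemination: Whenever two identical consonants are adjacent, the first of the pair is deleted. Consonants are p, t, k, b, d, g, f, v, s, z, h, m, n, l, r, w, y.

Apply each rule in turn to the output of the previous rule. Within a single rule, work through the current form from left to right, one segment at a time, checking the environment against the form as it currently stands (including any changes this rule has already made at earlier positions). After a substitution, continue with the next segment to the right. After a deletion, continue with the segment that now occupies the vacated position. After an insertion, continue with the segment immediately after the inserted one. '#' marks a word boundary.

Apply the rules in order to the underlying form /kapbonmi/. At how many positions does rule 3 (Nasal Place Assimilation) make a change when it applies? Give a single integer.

(1) Initial Cluster Simplification: no change — [kapbonmi]
(2) Regressive Voicing Assimilation: [kapbonmi] → [kabbonmi]
(3) Nasal Place Assimilation: [kabbonmi] → [kabbommi]
(4) Degemination: [kabbommi] → [kabomi]
Rule 3 changed 1 position(s).

1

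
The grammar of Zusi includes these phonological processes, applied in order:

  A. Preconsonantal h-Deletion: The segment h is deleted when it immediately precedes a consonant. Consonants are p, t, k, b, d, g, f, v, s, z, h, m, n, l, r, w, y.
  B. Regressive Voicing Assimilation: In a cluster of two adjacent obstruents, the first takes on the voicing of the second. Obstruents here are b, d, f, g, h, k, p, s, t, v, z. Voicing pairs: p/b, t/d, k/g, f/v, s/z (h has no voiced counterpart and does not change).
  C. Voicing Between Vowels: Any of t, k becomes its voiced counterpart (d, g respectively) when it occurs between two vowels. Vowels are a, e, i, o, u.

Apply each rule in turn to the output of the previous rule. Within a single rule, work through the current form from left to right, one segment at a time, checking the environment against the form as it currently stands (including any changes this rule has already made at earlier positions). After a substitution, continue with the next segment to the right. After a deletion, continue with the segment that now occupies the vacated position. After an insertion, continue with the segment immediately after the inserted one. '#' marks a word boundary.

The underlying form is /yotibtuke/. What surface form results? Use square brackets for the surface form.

A Preconsonantal h-Deletion: no change — [yotibtuke]
B Regressive Voicing Assimilation: [yotibtuke] → [yotiptuke]
C Voicing Between Vowels: [yotiptuke] → [yodiptuge]

[yodiptuge]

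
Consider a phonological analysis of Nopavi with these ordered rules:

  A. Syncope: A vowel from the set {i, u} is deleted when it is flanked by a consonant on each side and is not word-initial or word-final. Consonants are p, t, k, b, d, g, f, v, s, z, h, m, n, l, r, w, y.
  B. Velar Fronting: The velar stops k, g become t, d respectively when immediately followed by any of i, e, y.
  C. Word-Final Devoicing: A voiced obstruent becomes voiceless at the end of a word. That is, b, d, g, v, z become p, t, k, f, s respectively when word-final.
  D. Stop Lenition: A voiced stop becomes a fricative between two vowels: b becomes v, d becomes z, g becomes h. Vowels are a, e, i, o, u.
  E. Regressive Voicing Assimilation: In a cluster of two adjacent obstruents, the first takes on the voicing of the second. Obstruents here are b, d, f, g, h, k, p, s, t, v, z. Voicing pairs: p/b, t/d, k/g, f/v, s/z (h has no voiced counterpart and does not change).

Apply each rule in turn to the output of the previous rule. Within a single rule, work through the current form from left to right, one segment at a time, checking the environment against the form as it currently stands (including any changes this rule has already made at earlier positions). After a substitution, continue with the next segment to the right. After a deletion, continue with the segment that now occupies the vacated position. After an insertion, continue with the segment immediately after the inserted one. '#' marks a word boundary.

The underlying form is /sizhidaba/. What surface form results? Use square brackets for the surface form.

A Syncope: [sizhidaba] → [szhdaba]
B Velar Fronting: no change — [szhdaba]
C Word-Final Devoicing: no change — [szhdaba]
D Stop Lenition: [szhdaba] → [szhdava]
E Regressive Voicing Assimilation: [szhdava] → [zshdava]

[zshdava]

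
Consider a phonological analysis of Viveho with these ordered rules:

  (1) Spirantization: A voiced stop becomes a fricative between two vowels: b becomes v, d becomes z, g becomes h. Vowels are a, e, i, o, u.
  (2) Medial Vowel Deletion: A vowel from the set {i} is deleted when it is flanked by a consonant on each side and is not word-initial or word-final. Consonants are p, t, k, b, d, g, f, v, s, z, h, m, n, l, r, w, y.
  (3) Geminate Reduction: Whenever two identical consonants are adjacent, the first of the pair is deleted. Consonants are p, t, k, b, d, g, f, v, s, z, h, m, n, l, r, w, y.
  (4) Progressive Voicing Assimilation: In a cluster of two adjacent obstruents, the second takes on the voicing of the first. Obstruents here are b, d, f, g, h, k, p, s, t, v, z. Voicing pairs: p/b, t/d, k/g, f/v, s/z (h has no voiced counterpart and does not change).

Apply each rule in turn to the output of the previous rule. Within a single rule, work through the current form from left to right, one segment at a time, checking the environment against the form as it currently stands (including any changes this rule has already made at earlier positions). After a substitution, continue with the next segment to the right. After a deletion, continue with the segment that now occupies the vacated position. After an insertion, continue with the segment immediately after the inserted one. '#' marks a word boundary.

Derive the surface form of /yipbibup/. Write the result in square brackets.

[yppfup]

(1) Spirantization: [yipbibup] → [yipbivup]
(2) Medial Vowel Deletion: [yipbivup] → [ypbvup]
(3) Geminate Reduction: no change — [ypbvup]
(4) Progressive Voicing Assimilation: [ypbvup] → [yppfup]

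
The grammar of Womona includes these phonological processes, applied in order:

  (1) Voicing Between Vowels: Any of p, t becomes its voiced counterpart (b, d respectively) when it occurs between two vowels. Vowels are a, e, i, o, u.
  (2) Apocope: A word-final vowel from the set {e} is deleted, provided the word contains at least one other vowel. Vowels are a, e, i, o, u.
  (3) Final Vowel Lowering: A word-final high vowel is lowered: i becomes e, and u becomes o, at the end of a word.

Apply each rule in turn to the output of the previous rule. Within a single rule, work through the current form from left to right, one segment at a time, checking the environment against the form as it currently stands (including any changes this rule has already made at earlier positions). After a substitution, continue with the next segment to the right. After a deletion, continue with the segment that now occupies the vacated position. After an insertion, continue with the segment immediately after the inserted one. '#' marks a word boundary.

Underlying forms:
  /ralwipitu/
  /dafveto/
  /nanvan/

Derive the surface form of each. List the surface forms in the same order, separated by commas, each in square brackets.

/ralwipitu/:
  (1) Voicing Between Vowels: [ralwipitu] → [ralwibidu]
  (2) Apocope: no change — [ralwibidu]
  (3) Final Vowel Lowering: [ralwibidu] → [ralwibido]
/dafveto/:
  (1) Voicing Between Vowels: [dafveto] → [dafvedo]
  (2) Apocope: no change — [dafvedo]
  (3) Final Vowel Lowering: no change — [dafvedo]
/nanvan/:
  (1) Voicing Between Vowels: no change — [nanvan]
  (2) Apocope: no change — [nanvan]
  (3) Final Vowel Lowering: no change — [nanvan]

[ralwibido], [dafvedo], [nanvan]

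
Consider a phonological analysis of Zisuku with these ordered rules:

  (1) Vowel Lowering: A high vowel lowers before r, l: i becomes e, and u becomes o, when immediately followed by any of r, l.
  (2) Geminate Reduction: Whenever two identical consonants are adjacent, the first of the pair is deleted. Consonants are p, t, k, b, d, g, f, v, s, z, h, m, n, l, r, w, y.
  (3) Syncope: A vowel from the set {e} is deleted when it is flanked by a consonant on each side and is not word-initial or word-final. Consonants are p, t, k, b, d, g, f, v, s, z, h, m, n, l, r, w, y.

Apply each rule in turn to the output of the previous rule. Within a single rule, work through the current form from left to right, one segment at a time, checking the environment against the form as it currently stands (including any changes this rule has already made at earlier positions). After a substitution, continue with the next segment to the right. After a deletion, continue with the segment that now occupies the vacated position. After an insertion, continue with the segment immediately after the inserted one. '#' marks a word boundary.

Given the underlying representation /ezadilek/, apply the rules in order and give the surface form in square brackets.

(1) Vowel Lowering: [ezadilek] → [ezadelek]
(2) Geminate Reduction: no change — [ezadelek]
(3) Syncope: [ezadelek] → [ezadlk]

[ezadlk]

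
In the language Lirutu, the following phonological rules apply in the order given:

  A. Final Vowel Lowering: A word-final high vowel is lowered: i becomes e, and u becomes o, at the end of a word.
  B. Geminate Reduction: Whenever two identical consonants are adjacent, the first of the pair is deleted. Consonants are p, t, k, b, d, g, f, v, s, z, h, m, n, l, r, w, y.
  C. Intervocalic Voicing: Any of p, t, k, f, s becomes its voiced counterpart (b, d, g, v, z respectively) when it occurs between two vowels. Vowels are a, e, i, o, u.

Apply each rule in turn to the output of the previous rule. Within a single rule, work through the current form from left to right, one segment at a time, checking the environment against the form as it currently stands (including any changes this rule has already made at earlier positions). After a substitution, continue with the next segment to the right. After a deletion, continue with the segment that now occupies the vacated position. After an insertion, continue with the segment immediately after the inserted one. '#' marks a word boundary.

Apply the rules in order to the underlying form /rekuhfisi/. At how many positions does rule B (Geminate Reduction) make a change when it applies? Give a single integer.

A Final Vowel Lowering: [rekuhfisi] → [rekuhfise]
B Geminate Reduction: no change — [rekuhfise]
C Intervocalic Voicing: [rekuhfise] → [reguhfize]
Rule B changed 0 position(s).

0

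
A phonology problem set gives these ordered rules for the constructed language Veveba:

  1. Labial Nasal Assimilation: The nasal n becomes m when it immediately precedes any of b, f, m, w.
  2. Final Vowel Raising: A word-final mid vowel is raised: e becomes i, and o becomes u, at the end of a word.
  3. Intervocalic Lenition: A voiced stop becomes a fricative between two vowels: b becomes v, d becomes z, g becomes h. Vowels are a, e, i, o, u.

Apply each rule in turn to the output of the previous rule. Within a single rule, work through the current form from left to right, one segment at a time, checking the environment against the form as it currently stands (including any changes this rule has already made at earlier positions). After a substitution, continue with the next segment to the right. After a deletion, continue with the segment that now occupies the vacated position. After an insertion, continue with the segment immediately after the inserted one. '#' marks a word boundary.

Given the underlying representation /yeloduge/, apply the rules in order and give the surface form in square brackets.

1 Labial Nasal Assimilation: no change — [yeloduge]
2 Final Vowel Raising: [yeloduge] → [yelodugi]
3 Intervocalic Lenition: [yelodugi] → [yelozuhi]

[yelozuhi]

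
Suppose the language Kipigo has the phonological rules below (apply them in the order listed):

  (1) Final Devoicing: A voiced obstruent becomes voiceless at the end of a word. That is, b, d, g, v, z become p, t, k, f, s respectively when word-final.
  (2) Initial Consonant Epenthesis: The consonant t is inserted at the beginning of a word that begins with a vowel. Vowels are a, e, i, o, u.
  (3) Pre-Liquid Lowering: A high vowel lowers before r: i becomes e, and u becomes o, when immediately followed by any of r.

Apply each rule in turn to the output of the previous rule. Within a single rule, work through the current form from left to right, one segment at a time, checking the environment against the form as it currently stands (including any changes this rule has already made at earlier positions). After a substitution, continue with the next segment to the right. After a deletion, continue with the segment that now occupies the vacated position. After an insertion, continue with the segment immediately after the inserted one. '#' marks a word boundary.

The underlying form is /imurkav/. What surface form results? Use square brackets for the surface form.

[timorkaf]

(1) Final Devoicing: [imurkav] → [imurkaf]
(2) Initial Consonant Epenthesis: [imurkaf] → [timurkaf]
(3) Pre-Liquid Lowering: [timurkaf] → [timorkaf]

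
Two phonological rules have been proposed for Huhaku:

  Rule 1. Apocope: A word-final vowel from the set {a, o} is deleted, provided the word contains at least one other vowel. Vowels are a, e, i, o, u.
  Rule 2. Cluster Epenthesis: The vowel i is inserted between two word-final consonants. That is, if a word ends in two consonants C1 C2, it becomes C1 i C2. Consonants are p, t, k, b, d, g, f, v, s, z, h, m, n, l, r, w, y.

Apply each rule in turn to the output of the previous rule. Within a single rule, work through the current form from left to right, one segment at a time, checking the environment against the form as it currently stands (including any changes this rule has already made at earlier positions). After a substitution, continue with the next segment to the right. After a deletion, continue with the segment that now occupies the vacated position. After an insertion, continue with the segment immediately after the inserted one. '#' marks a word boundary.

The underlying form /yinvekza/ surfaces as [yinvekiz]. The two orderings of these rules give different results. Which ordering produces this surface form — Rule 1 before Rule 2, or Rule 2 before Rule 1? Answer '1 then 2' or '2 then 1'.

Order 1 then 2:
  1 Apocope: [yinvekza] → [yinvekz]
  2 Cluster Epenthesis: [yinvekz] → [yinvekiz]
  result: [yinvekiz]
Order 2 then 1:
  2 Cluster Epenthesis: no change — [yinvekza]
  1 Apocope: [yinvekza] → [yinvekz]
  result: [yinvekz]

1 then 2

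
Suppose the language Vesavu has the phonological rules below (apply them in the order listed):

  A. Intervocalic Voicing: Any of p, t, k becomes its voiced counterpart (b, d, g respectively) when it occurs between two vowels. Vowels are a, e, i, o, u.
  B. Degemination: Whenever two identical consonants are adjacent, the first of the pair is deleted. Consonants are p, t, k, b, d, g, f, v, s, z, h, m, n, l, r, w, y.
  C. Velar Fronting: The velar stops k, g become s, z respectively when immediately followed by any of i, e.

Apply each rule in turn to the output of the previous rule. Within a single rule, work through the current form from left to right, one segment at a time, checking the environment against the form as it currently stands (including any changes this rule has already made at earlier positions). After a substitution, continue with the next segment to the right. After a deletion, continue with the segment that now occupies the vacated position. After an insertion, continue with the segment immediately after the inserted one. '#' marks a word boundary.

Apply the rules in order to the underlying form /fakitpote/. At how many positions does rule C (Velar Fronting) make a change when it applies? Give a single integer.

A Intervocalic Voicing: [fakitpote] → [fagitpode]
B Degemination: no change — [fagitpode]
C Velar Fronting: [fagitpode] → [fazitpode]
Rule C changed 1 position(s).

1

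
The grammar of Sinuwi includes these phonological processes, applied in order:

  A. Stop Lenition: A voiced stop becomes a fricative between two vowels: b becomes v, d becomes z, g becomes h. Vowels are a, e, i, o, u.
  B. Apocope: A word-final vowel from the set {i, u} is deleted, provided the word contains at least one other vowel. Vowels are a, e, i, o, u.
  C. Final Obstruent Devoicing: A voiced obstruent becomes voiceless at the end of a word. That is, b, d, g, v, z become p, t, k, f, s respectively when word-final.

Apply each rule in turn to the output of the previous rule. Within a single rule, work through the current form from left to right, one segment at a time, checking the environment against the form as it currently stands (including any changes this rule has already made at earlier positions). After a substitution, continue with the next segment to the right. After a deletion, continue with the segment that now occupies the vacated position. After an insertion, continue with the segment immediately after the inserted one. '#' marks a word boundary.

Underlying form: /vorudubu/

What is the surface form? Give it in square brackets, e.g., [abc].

[voruzuf]

A Stop Lenition: [vorudubu] → [voruzuvu]
B Apocope: [voruzuvu] → [voruzuv]
C Final Obstruent Devoicing: [voruzuv] → [voruzuf]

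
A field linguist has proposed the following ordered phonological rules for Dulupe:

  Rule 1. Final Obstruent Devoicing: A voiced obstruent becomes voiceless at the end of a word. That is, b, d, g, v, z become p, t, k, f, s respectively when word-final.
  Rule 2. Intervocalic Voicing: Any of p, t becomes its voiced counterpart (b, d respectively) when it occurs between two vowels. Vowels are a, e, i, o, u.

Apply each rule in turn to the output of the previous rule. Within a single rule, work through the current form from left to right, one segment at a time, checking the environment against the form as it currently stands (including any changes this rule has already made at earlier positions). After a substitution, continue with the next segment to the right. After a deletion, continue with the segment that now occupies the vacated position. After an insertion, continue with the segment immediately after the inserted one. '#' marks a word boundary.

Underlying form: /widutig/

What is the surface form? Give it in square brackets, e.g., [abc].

Rule 1 Final Obstruent Devoicing: [widutig] → [widutik]
Rule 2 Intervocalic Voicing: [widutik] → [widudik]

[widudik]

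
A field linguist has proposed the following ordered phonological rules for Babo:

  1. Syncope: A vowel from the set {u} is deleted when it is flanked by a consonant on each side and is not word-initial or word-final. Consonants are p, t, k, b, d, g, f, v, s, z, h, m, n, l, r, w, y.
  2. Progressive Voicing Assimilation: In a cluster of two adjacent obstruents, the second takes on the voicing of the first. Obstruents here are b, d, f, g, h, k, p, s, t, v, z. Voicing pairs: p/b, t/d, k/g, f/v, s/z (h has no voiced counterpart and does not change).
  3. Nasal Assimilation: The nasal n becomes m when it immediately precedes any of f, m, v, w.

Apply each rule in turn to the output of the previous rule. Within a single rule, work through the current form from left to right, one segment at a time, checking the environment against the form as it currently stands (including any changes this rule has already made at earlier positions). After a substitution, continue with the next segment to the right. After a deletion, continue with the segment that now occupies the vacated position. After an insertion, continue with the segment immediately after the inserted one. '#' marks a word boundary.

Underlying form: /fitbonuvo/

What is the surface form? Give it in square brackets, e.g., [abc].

[fitpomvo]

1 Syncope: [fitbonuvo] → [fitbonvo]
2 Progressive Voicing Assimilation: [fitbonvo] → [fitponvo]
3 Nasal Assimilation: [fitponvo] → [fitpomvo]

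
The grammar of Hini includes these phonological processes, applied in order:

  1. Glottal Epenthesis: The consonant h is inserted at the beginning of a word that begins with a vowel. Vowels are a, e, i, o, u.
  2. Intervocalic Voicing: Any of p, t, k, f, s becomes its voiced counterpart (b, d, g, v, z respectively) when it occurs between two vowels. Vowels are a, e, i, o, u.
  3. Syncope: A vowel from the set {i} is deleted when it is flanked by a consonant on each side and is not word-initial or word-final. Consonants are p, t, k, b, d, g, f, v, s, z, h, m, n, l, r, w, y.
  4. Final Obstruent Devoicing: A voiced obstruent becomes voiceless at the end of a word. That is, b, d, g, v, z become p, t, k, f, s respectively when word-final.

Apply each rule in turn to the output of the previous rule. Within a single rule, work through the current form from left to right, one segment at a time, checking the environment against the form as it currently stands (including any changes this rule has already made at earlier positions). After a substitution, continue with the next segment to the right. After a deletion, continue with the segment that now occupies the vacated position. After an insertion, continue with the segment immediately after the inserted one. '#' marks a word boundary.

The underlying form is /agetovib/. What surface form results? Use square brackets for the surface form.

[hagedovp]

1 Glottal Epenthesis: [agetovib] → [hagetovib]
2 Intervocalic Voicing: [hagetovib] → [hagedovib]
3 Syncope: [hagedovib] → [hagedovb]
4 Final Obstruent Devoicing: [hagedovb] → [hagedovp]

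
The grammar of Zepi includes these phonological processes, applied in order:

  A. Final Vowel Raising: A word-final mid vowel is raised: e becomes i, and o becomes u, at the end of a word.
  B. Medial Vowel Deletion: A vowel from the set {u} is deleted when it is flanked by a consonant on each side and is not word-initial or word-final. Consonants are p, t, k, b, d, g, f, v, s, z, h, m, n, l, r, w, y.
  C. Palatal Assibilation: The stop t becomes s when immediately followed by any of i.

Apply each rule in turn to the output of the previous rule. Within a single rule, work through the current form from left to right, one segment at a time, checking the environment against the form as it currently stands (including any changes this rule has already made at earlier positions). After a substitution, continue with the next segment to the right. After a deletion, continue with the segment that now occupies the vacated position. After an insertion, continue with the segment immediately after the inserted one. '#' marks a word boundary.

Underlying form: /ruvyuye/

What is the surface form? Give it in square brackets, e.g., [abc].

A Final Vowel Raising: [ruvyuye] → [ruvyuyi]
B Medial Vowel Deletion: [ruvyuyi] → [rvyyi]
C Palatal Assibilation: no change — [rvyyi]

[rvyyi]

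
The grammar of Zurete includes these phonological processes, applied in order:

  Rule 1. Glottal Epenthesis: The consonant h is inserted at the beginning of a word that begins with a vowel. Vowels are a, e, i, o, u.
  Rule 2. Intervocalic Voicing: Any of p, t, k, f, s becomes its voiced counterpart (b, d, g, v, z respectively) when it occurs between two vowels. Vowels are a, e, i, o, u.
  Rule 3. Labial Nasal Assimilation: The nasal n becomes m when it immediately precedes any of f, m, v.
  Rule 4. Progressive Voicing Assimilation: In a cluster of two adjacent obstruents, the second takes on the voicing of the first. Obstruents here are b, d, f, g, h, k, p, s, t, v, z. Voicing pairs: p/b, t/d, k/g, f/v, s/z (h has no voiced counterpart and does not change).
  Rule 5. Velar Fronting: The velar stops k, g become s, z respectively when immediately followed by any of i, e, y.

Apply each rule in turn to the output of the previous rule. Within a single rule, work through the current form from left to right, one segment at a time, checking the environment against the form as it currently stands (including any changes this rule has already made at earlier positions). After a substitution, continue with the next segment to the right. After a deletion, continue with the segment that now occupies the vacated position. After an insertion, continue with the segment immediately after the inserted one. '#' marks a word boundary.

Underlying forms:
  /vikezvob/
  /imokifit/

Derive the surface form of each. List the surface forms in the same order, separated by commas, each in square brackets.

[vizezvob], [himozivit]

/vikezvob/:
  Rule 1 Glottal Epenthesis: no change — [vikezvob]
  Rule 2 Intervocalic Voicing: [vikezvob] → [vigezvob]
  Rule 3 Labial Nasal Assimilation: no change — [vigezvob]
  Rule 4 Progressive Voicing Assimilation: no change — [vigezvob]
  Rule 5 Velar Fronting: [vigezvob] → [vizezvob]
/imokifit/:
  Rule 1 Glottal Epenthesis: [imokifit] → [himokifit]
  Rule 2 Intervocalic Voicing: [himokifit] → [himogivit]
  Rule 3 Labial Nasal Assimilation: no change — [himogivit]
  Rule 4 Progressive Voicing Assimilation: no change — [himogivit]
  Rule 5 Velar Fronting: [himogivit] → [himozivit]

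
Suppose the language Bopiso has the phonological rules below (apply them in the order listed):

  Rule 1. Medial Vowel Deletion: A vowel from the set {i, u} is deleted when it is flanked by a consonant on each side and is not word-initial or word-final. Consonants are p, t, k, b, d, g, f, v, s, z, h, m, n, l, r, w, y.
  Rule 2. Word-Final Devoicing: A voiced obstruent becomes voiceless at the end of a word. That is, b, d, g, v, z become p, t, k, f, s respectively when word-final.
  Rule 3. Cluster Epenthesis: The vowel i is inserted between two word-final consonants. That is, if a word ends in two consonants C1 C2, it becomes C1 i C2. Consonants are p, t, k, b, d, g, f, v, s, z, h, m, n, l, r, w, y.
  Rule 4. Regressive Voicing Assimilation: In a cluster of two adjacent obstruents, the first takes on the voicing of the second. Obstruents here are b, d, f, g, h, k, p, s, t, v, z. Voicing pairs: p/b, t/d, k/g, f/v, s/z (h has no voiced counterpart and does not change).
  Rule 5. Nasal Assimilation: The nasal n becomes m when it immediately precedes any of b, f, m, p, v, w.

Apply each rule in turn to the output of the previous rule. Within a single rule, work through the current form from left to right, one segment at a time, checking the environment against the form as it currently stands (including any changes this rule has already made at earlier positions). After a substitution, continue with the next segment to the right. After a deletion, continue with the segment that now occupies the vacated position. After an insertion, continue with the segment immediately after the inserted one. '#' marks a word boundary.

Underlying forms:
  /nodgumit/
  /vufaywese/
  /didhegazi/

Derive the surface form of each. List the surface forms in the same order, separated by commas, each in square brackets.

/nodgumit/:
  Rule 1 Medial Vowel Deletion: [nodgumit] → [nodgmt]
  Rule 2 Word-Final Devoicing: no change — [nodgmt]
  Rule 3 Cluster Epenthesis: [nodgmt] → [nodgmit]
  Rule 4 Regressive Voicing Assimilation: no change — [nodgmit]
  Rule 5 Nasal Assimilation: no change — [nodgmit]
/vufaywese/:
  Rule 1 Medial Vowel Deletion: [vufaywese] → [vfaywese]
  Rule 2 Word-Final Devoicing: no change — [vfaywese]
  Rule 3 Cluster Epenthesis: no change — [vfaywese]
  Rule 4 Regressive Voicing Assimilation: [vfaywese] → [ffaywese]
  Rule 5 Nasal Assimilation: no change — [ffaywese]
/didhegazi/:
  Rule 1 Medial Vowel Deletion: [didhegazi] → [ddhegazi]
  Rule 2 Word-Final Devoicing: no change — [ddhegazi]
  Rule 3 Cluster Epenthesis: no change — [ddhegazi]
  Rule 4 Regressive Voicing Assimilation: [ddhegazi] → [dthegazi]
  Rule 5 Nasal Assimilation: no change — [dthegazi]

[nodgmit], [ffaywese], [dthegazi]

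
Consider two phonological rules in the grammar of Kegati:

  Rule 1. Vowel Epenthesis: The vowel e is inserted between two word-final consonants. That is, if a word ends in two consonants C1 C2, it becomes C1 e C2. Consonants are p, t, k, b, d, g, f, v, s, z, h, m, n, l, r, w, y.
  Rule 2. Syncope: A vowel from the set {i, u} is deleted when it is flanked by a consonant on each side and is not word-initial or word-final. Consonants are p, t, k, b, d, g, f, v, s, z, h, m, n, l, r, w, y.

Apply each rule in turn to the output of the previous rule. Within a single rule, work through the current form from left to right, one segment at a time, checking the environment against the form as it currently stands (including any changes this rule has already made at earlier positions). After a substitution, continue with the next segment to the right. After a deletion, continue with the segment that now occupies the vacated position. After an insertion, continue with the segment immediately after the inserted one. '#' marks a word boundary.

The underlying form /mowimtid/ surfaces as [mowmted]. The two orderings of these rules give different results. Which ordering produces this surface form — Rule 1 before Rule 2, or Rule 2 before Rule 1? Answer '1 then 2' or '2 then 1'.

Order 1 then 2:
  1 Vowel Epenthesis: no change — [mowimtid]
  2 Syncope: [mowimtid] → [mowmtd]
  result: [mowmtd]
Order 2 then 1:
  2 Syncope: [mowimtid] → [mowmtd]
  1 Vowel Epenthesis: [mowmtd] → [mowmted]
  result: [mowmted]

2 then 1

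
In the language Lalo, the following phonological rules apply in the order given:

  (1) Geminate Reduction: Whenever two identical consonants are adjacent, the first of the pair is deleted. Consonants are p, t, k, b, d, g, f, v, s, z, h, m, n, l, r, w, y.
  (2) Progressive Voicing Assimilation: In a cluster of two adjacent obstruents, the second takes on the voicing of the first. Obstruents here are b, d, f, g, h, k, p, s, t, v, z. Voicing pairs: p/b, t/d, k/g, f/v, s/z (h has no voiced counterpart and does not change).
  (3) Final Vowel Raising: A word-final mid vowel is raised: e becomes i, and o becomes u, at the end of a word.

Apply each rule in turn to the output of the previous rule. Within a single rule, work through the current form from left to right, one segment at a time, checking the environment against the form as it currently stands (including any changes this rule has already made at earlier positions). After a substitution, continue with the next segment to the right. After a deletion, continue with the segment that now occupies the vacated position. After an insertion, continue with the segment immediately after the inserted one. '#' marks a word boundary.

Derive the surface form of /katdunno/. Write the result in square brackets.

(1) Geminate Reduction: [katdunno] → [katduno]
(2) Progressive Voicing Assimilation: [katduno] → [kattuno]
(3) Final Vowel Raising: [kattuno] → [kattunu]

[kattunu]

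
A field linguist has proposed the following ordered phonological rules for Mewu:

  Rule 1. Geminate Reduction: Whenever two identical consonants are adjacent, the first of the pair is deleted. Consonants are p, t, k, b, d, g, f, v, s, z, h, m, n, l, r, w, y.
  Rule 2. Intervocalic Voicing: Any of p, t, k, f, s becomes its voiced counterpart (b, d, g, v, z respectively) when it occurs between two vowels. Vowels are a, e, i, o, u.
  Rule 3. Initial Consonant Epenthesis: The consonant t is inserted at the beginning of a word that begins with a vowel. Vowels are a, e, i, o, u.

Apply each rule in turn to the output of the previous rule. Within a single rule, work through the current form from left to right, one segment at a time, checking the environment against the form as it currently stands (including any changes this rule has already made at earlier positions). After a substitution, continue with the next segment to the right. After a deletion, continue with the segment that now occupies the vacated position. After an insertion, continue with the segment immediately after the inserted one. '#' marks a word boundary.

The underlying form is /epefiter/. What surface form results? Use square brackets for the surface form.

Rule 1 Geminate Reduction: no change — [epefiter]
Rule 2 Intervocalic Voicing: [epefiter] → [ebevider]
Rule 3 Initial Consonant Epenthesis: [ebevider] → [tebevider]

[tebevider]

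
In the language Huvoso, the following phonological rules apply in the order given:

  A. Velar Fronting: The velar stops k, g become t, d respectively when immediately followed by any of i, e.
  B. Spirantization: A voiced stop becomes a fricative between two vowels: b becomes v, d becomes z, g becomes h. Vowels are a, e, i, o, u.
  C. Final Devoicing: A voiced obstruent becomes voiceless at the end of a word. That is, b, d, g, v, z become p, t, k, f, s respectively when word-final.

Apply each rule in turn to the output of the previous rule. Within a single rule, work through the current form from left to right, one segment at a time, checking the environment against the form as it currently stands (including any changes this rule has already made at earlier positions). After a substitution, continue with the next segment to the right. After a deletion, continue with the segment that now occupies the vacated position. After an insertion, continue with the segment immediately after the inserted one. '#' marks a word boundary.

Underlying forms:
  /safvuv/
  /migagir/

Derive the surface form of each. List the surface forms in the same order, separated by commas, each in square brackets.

/safvuv/:
  A Velar Fronting: no change — [safvuv]
  B Spirantization: no change — [safvuv]
  C Final Devoicing: [safvuv] → [safvuf]
/migagir/:
  A Velar Fronting: [migagir] → [migadir]
  B Spirantization: [migadir] → [mihazir]
  C Final Devoicing: no change — [mihazir]

[safvuf], [mihazir]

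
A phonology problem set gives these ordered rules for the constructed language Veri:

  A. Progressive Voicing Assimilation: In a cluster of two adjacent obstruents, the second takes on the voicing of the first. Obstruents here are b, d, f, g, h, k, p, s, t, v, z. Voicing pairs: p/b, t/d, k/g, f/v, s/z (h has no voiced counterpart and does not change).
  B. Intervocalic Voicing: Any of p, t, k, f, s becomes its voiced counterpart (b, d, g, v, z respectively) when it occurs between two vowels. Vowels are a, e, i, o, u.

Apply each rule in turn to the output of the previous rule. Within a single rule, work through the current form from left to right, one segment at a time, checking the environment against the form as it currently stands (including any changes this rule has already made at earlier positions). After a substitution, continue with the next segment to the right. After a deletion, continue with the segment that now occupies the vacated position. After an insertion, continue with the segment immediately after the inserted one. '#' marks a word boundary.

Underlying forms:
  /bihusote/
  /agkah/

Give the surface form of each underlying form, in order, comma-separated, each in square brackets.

/bihusote/:
  A Progressive Voicing Assimilation: no change — [bihusote]
  B Intervocalic Voicing: [bihusote] → [bihuzode]
/agkah/:
  A Progressive Voicing Assimilation: [agkah] → [aggah]
  B Intervocalic Voicing: no change — [aggah]

[bihuzode], [aggah]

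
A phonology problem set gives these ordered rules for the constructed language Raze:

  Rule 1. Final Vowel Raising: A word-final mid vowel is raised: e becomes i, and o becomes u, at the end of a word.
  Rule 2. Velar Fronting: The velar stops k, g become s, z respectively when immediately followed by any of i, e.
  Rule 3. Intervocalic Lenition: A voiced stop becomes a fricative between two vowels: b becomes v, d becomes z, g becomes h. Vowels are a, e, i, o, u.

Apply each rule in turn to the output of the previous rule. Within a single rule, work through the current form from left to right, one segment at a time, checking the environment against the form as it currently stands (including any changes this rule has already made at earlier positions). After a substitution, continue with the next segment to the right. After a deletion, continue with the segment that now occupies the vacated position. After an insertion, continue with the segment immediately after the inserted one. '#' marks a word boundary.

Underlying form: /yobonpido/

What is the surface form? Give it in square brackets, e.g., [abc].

[yovonpizu]

Rule 1 Final Vowel Raising: [yobonpido] → [yobonpidu]
Rule 2 Velar Fronting: no change — [yobonpidu]
Rule 3 Intervocalic Lenition: [yobonpidu] → [yovonpizu]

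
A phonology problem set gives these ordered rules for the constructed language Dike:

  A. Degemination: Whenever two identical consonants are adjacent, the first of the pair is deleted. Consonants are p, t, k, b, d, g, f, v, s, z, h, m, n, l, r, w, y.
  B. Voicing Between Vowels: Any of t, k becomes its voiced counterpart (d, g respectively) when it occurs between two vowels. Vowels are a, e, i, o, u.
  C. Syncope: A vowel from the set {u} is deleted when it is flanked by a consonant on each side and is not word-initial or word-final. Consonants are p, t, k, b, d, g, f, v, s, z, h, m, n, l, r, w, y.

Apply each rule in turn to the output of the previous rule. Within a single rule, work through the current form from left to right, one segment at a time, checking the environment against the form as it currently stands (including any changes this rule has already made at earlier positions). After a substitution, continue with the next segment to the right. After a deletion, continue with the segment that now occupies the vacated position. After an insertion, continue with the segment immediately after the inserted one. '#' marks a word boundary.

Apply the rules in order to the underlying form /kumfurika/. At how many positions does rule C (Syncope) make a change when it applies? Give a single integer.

2

A Degemination: no change — [kumfurika]
B Voicing Between Vowels: [kumfurika] → [kumfuriga]
C Syncope: [kumfuriga] → [kmfriga]
Rule C changed 2 position(s).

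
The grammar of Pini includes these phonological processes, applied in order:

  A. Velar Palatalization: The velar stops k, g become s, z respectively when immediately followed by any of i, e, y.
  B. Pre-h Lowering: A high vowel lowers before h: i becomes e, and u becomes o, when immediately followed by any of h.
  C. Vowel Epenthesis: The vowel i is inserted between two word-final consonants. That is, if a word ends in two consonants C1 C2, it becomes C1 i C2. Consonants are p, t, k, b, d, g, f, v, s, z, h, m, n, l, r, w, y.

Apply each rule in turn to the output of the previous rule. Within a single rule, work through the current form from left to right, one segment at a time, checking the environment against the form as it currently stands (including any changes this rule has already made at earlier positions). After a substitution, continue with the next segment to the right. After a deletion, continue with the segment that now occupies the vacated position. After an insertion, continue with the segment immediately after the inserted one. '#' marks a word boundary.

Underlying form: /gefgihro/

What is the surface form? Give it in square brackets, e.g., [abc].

A Velar Palatalization: [gefgihro] → [zefzihro]
B Pre-h Lowering: [zefzihro] → [zefzehro]
C Vowel Epenthesis: no change — [zefzehro]

[zefzehro]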